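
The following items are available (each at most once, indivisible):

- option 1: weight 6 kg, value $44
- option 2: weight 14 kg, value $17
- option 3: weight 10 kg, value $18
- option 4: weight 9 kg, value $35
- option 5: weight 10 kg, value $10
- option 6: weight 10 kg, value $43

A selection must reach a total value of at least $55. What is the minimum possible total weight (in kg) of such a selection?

Subsets with value ≥ 55, sorted by total weight:
- option 1+option 4: weight 15, value 79
- option 1+option 6: weight 16, value 87
Minimum weight: 15 kg.

15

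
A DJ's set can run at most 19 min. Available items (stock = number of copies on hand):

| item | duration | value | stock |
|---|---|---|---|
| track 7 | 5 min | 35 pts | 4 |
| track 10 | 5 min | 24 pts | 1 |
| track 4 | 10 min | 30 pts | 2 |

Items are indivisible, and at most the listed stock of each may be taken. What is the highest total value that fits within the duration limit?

105 pts

Best selections within duration 19 and stock limits:
- 3×track 7: duration 15, value 105
- 2×track 7 + 1×track 10: duration 15, value 94
Best: 105 pts.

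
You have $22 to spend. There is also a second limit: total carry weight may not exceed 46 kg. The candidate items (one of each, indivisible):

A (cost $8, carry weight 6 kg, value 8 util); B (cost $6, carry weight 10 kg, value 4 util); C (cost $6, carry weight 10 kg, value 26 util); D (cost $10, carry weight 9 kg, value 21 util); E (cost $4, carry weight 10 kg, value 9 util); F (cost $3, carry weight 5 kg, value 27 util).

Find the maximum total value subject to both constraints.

Feasible sets respecting both limits:
- C+D+F: cost 19, carry weight 24, value 74
- A+C+E+F: cost 21, carry weight 31, value 70
- B+C+E+F: cost 19, carry weight 35, value 66
- C+E+F: cost 13, carry weight 25, value 62
Best: 74 util.

74 util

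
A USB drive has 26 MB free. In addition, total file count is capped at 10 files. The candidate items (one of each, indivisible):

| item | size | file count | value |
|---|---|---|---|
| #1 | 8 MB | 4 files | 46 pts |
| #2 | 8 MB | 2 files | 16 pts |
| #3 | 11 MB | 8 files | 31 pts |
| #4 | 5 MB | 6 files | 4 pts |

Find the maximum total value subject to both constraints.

Feasible sets respecting both limits:
- #1+#2: size 16, file count 6, value 62
- #1+#4: size 13, file count 10, value 50
- #2+#3: size 19, file count 10, value 47
Best: 62 pts.

62 pts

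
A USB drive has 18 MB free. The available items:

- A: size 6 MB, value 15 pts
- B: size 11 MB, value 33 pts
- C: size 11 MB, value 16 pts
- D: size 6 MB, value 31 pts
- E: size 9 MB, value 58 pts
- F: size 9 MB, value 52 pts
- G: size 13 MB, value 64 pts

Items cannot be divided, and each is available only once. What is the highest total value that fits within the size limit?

Check high-value combinations within 18 MB:
- E+F: size 9+9=18, value 58+52=110
- D+E: size 6+9=15, value 31+58=89
- D+F: size 6+9=15, value 31+52=83
- A+E: size 6+9=15, value 15+58=73
- A+F: size 6+9=15, value 15+52=67
Best: 110 pts.

110 pts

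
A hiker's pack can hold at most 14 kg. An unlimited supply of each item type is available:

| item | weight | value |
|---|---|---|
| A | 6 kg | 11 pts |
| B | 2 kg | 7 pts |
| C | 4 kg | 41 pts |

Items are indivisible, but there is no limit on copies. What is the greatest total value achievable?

Best value-per-unit is C at 41/4; filling with it alone gives 3×41 = 123.
Optimal mix: 1×B + 3×C → weight 14, value 130.

130 pts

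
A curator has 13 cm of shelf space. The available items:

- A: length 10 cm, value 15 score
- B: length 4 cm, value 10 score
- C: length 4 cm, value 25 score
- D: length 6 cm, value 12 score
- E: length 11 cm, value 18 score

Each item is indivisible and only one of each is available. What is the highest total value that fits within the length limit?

Check high-value combinations within 13 cm:
- C+D: length 4+6=10, value 25+12=37
- B+C: length 4+4=8, value 10+25=35
- C: length 4, value 25
- B+D: length 4+6=10, value 10+12=22
Best: 37 score.

37 score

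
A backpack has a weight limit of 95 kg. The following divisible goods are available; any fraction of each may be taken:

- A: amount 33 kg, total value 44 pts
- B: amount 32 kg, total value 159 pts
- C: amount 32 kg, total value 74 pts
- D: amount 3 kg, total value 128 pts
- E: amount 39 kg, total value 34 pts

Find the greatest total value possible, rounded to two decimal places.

398.33

Take in order of value per unit:
- D (128/3 per unit): all 3 → value 128, running total 128.00
- B (159/32 per unit): all 32 → value 159, running total 287.00
- C (74/32 per unit): all 32 → value 74, running total 361.00
- A (44/33 per unit): 28 of 33 → value 28×44/33 = 37.3333, running total 398.33
Total 398.33.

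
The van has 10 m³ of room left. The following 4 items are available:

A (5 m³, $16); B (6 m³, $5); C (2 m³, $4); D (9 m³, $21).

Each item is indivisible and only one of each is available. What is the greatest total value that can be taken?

Check high-value combinations within 10 m³:
- D: volume 9, value 21
- A+C: volume 5+2=7, value 16+4=20
- A: volume 5, value 16
Best: $21.

$21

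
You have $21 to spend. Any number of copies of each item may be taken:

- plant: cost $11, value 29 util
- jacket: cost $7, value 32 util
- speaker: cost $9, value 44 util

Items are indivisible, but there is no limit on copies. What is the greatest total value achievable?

Best value-per-unit is speaker at 44/9; filling with it alone gives 2×44 = 88.
Optimal mix: 3×jacket → cost 21, value 96.

96 util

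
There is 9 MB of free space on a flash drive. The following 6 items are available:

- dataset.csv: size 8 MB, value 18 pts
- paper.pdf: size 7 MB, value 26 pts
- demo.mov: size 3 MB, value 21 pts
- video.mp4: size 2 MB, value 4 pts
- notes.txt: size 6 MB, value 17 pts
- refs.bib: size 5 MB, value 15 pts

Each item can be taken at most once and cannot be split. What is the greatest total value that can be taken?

38 pts

This is a 0/1 knapsack; check combinations near the capacity.
- demo.mov+notes.txt: size 3+6=9, value 21+17=38
- demo.mov+refs.bib: size 3+5=8, value 21+15=36
- paper.pdf+video.mp4: size 7+2=9, value 26+4=30
- paper.pdf: size 7, value 26
Best: 38 pts.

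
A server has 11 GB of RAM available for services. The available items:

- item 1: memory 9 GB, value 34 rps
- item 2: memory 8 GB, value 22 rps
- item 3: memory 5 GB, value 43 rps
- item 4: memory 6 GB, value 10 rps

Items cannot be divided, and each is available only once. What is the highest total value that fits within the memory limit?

53 rps

Check high-value combinations within 11 GB:
- item 3+item 4: memory 5+6=11, value 43+10=53
- item 3: memory 5, value 43
- item 1: memory 9, value 34
- item 2: memory 8, value 22
Best: 53 rps.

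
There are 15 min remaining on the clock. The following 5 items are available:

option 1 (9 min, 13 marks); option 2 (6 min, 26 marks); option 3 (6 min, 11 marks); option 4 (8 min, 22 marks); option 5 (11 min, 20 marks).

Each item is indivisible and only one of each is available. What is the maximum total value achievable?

This is a 0/1 knapsack; check combinations near the capacity.
- option 2+option 4: time 6+8=14, value 26+22=48
- option 1+option 2: time 9+6=15, value 13+26=39
- option 2+option 3: time 6+6=12, value 26+11=37
- option 3+option 4: time 6+8=14, value 11+22=33
- option 2: time 6, value 26
Best: 48 marks.

48 marks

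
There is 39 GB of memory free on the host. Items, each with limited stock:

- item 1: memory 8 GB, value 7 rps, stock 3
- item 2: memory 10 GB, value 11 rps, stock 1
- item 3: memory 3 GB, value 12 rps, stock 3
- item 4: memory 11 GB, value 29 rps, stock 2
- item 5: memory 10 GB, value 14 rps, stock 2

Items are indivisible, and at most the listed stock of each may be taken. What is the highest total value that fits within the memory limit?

101 rps

Top feasible selections:
- 1×item 1 + 3×item 3 + 2×item 4: memory 39, value 101
- 2×item 3 + 2×item 4 + 1×item 5: memory 38, value 96
- 3×item 3 + 2×item 4: memory 31, value 94
Best: 101 rps.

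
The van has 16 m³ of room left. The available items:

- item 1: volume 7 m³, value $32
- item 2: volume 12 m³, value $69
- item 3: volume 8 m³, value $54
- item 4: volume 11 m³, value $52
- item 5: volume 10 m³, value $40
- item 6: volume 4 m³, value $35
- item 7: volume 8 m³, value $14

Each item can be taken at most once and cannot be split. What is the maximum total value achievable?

$104

Check high-value combinations within 16 m³:
- item 2+item 6: volume 12+4=16, value 69+35=104
- item 3+item 6: volume 8+4=12, value 54+35=89
- item 4+item 6: volume 11+4=15, value 52+35=87
- item 1+item 3: volume 7+8=15, value 32+54=86
- item 5+item 6: volume 10+4=14, value 40+35=75
Best: $104.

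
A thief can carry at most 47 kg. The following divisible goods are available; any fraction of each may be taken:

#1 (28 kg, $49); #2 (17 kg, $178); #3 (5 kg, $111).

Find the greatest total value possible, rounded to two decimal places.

332.75

Take in order of value per unit:
- #3 (111/5 per unit): all 5 → value 111, running total 111.00
- #2 (178/17 per unit): all 17 → value 178, running total 289.00
- #1 (49/28 per unit): 25 of 28 → value 25×49/28 = 43.7500, running total 332.75
Total 332.75.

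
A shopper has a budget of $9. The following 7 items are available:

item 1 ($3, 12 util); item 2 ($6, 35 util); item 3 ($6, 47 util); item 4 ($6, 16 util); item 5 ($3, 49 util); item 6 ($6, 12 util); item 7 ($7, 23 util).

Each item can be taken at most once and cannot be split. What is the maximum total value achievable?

Check high-value combinations within $9:
- item 3+item 5: cost 6+3=9, value 47+49=96
- item 2+item 5: cost 6+3=9, value 35+49=84
- item 4+item 5: cost 6+3=9, value 16+49=65
Best: 96 util.

96 util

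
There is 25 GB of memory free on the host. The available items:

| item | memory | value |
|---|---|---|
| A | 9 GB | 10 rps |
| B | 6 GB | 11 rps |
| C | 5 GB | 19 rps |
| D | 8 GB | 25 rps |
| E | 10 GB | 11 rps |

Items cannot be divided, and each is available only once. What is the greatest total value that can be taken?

Check high-value combinations within 25 GB:
- B+C+D: memory 6+5+8=19, value 11+19+25=55
- C+D+E: memory 5+8+10=23, value 19+25+11=55
- A+C+D: memory 9+5+8=22, value 10+19+25=54
- B+D+E: memory 6+8+10=24, value 11+25+11=47
Best: 55 rps.

55 rps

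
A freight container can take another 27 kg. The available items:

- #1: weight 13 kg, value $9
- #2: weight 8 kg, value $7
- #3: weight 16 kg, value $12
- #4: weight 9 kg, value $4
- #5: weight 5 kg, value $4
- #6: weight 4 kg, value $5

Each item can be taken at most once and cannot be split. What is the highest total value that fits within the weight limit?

Check high-value combinations within 27 kg:
- #1+#2+#6: weight 13+8+4=25, value 9+7+5=21
- #3+#5+#6: weight 16+5+4=25, value 12+4+5=21
- #1+#2+#5: weight 13+8+5=26, value 9+7+4=20
- #2+#4+#5+#6: weight 8+9+5+4=26, value 7+4+4+5=20
- #2+#3: weight 8+16=24, value 7+12=19
Best: $21.

$21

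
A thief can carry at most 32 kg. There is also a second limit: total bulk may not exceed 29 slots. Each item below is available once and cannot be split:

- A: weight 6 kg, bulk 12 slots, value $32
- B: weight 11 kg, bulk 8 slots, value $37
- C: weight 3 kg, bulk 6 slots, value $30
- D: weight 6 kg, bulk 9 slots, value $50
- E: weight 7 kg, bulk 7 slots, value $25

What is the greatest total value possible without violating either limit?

Feasible sets respecting both limits:
- A+B+D: weight 23, bulk 29, value 119
- B+C+D: weight 20, bulk 23, value 117
- A+C+D: weight 15, bulk 27, value 112
- B+D+E: weight 24, bulk 24, value 112
Best: $119.

$119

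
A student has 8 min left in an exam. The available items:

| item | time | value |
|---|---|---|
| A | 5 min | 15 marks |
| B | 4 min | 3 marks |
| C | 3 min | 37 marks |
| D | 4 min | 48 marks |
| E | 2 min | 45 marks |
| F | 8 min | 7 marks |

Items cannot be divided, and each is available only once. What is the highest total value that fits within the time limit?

93 marks

This is a 0/1 knapsack; check combinations near the capacity.
- D+E: time 4+2=6, value 48+45=93
- C+D: time 3+4=7, value 37+48=85
- C+E: time 3+2=5, value 37+45=82
- A+E: time 5+2=7, value 15+45=60
- A+C: time 5+3=8, value 15+37=52
Best: 93 marks.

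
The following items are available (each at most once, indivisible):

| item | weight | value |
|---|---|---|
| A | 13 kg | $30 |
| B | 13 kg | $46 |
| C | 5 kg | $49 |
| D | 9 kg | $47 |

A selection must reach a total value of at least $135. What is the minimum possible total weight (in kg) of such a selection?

Subsets with value ≥ 135, sorted by total weight:
- B+C+D: weight 27, value 142
- A+B+C+D: weight 40, value 172
Minimum weight: 27 kg.

27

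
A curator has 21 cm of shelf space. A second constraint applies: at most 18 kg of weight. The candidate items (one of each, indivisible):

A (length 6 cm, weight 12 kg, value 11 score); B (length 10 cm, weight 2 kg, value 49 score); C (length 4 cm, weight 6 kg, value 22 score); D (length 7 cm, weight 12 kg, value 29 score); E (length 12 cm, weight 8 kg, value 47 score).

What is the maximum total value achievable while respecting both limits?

78 score

Feasible sets respecting both limits:
- B+D: length 17, weight 14, value 78
- B+C: length 14, weight 8, value 71
- C+E: length 16, weight 14, value 69
Best: 78 score.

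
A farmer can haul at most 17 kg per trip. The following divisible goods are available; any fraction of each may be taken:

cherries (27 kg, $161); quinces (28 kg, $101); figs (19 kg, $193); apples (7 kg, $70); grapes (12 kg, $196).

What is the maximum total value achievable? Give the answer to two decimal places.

Take in order of value per unit:
- grapes (196/12 per unit): all 12 → value 196, running total 196.00
- figs (193/19 per unit): 5 of 19 → value 5×193/19 = 50.7895, running total 246.79
Total 246.79.

246.79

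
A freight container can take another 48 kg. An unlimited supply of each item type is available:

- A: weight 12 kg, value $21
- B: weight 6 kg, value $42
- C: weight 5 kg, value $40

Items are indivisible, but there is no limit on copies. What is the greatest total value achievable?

$366

Best value-per-unit is C at 40/5; filling with it alone gives 9×40 = 360.
Optimal mix: 3×B + 6×C → weight 48, value 366.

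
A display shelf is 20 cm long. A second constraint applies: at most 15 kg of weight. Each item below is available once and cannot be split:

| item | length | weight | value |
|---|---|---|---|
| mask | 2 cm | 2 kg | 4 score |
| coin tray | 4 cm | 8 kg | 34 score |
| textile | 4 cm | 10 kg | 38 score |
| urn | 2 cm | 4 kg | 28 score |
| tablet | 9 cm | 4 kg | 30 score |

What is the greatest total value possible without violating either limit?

Feasible sets respecting both limits:
- mask+coin tray+tablet: length 15, weight 14, value 68
- textile+tablet: length 13, weight 14, value 68
- mask+coin tray+urn: length 8, weight 14, value 66
Best: 68 score.

68 score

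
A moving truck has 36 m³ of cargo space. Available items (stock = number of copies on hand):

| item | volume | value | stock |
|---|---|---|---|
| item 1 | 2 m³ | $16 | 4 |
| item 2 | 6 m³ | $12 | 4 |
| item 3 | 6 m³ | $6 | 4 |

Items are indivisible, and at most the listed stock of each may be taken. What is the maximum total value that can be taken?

Best selections within volume 36 and stock limits:
- 4×item 1 + 4×item 2: volume 32, value 112
- 4×item 1 + 3×item 2 + 1×item 3: volume 32, value 106
- 3×item 1 + 4×item 2 + 1×item 3: volume 36, value 102
- 4×item 1 + 3×item 2: volume 26, value 100
Best: $112.

$112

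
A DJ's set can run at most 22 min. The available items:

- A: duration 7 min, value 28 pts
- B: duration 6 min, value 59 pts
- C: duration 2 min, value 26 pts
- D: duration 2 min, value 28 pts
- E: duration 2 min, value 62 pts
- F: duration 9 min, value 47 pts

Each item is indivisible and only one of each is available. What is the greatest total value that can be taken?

Check high-value combinations within 22 min:
- B+C+D+E+F: duration 6+2+2+2+9=21, value 59+26+28+62+47=222
- A+B+C+D+E: duration 7+6+2+2+2=19, value 28+59+26+28+62=203
- B+D+E+F: duration 6+2+2+9=19, value 59+28+62+47=196
- B+C+E+F: duration 6+2+2+9=19, value 59+26+62+47=194
Best: 222 pts.

222 pts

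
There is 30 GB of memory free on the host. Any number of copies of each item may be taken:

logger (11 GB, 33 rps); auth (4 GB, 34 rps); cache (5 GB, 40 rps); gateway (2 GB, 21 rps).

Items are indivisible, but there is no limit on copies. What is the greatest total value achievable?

315 rps

Best value-per-unit is gateway at 21/2, and filling with it alone uses memory 15×2=30. No mix of the others beats 15×21 = 315.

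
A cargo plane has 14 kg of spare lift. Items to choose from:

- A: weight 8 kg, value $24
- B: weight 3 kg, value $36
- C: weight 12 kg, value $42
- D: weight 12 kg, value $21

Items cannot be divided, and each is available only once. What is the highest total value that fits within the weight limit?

$60

Check high-value combinations within 14 kg:
- A+B: weight 8+3=11, value 24+36=60
- C: weight 12, value 42
- B: weight 3, value 36
- A: weight 8, value 24
- D: weight 12, value 21
Best: $60.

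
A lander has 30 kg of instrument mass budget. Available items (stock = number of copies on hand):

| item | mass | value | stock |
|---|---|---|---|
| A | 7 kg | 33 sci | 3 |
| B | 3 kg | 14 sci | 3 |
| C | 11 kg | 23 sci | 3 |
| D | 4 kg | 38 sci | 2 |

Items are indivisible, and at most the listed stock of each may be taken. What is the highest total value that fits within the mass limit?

Top feasible selections:
- 3×A + 2×D: mass 29, value 175
- 2×A + 2×B + 2×D: mass 28, value 170
- 2×A + 1×B + 2×D: mass 25, value 156
Best: 175 sci.

175 sci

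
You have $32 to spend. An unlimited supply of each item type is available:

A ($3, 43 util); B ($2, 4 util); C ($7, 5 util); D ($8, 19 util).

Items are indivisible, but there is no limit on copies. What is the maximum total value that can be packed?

Best value-per-unit is A at 43/3; filling with it alone gives 10×43 = 430.
Optimal mix: 10×A + 1×B → cost 32, value 434.

434 util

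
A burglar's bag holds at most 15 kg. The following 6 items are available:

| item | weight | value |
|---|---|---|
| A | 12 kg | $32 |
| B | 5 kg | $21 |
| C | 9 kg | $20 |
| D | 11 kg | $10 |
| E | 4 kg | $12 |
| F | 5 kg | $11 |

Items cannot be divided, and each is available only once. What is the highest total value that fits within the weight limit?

Check high-value combinations within 15 kg:
- B+E+F: weight 5+4+5=14, value 21+12+11=44
- B+C: weight 5+9=14, value 21+20=41
- B+E: weight 5+4=9, value 21+12=33
- B+F: weight 5+5=10, value 21+11=32
- A: weight 12, value 32
Best: $44.

$44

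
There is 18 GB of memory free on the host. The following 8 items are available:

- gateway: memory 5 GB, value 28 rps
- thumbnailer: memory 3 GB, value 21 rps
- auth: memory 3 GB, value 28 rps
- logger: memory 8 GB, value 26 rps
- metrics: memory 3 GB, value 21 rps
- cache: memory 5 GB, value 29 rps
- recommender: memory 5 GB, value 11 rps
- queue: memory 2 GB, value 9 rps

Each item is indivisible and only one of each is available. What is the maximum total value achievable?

Check high-value combinations within 18 GB:
- gateway+thumbnailer+auth+cache+queue: memory 5+3+3+5+2=18, value 28+21+28+29+9=115
- gateway+auth+metrics+cache+queue: memory 5+3+3+5+2=18, value 28+28+21+29+9=115
- thumbnailer+auth+metrics+cache+queue: memory 3+3+3+5+2=16, value 21+28+21+29+9=108
- gateway+thumbnailer+metrics+cache+queue: memory 5+3+3+5+2=18, value 28+21+21+29+9=108
Best: 115 rps.

115 rps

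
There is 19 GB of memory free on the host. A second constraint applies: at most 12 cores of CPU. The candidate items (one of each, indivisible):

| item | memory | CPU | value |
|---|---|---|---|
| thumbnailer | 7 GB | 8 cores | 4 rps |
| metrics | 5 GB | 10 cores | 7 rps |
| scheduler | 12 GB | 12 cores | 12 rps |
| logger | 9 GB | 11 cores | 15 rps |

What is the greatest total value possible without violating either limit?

Feasible sets respecting both limits:
- logger: memory 9, CPU 11, value 15
- scheduler: memory 12, CPU 12, value 12
- metrics: memory 5, CPU 10, value 7
- thumbnailer: memory 7, CPU 8, value 4
Best: 15 rps.

15 rps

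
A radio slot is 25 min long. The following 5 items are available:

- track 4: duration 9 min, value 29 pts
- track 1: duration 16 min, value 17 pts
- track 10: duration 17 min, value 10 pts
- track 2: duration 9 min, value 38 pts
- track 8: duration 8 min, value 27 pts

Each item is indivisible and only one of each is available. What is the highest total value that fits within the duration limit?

This is a 0/1 knapsack; check combinations near the capacity.
- track 4+track 2: duration 9+9=18, value 29+38=67
- track 2+track 8: duration 9+8=17, value 38+27=65
- track 4+track 8: duration 9+8=17, value 29+27=56
- track 1+track 2: duration 16+9=25, value 17+38=55
Best: 67 pts.

67 pts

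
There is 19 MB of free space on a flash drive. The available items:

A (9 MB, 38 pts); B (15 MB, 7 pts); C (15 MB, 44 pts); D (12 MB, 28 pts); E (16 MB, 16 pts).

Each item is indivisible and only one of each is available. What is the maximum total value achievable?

44 pts

Check high-value combinations within 19 MB:
- C: size 15, value 44
- A: size 9, value 38
- D: size 12, value 28
- E: size 16, value 16
- B: size 15, value 7
Best: 44 pts.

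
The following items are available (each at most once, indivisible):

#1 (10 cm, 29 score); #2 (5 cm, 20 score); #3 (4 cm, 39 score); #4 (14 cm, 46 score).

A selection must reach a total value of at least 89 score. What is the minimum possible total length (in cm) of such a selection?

23

Subsets with value ≥ 89, sorted by total length:
- #2+#3+#4: length 23, value 105
- #1+#3+#4: length 28, value 114
- #1+#2+#4: length 29, value 95
Minimum length: 23 cm.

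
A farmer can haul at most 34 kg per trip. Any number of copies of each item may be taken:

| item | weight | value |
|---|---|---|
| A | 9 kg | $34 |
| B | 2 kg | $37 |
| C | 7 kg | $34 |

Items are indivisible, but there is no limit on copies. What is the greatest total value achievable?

Best value-per-unit is B at 37/2, and filling with it alone uses weight 17×2=34. No mix of the others beats 17×37 = 629.

$629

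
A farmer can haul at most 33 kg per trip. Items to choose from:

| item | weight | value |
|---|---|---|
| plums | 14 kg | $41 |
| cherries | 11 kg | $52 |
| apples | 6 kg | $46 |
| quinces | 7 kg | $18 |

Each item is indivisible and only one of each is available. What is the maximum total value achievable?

Check high-value combinations within 33 kg:
- plums+cherries+apples: weight 14+11+6=31, value 41+52+46=139
- cherries+apples+quinces: weight 11+6+7=24, value 52+46+18=116
- plums+cherries+quinces: weight 14+11+7=32, value 41+52+18=111
- plums+apples+quinces: weight 14+6+7=27, value 41+46+18=105
- cherries+apples: weight 11+6=17, value 52+46=98
Best: $139.

$139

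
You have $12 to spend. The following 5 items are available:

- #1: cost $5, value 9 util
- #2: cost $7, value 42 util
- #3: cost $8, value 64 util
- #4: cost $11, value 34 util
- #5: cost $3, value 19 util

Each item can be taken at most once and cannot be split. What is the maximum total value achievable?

83 util

Check high-value combinations within $12:
- #3+#5: cost 8+3=11, value 64+19=83
- #3: cost 8, value 64
- #2+#5: cost 7+3=10, value 42+19=61
- #1+#2: cost 5+7=12, value 9+42=51
- #2: cost 7, value 42
Best: 83 util.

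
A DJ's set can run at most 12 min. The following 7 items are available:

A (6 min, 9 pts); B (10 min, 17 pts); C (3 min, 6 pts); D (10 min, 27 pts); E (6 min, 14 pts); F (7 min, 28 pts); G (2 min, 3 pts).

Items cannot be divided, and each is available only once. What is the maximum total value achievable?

Check high-value combinations within 12 min:
- C+F+G: duration 3+7+2=12, value 6+28+3=37
- C+F: duration 3+7=10, value 6+28=34
- F+G: duration 7+2=9, value 28+3=31
- D+G: duration 10+2=12, value 27+3=30
Best: 37 pts.

37 pts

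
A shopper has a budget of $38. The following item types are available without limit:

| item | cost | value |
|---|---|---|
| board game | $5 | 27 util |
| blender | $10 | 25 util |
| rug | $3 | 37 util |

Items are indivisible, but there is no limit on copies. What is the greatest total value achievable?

444 util

Best value-per-unit is rug at 37/3, and filling with it alone uses cost 12×3=36. No mix of the others beats 12×37 = 444.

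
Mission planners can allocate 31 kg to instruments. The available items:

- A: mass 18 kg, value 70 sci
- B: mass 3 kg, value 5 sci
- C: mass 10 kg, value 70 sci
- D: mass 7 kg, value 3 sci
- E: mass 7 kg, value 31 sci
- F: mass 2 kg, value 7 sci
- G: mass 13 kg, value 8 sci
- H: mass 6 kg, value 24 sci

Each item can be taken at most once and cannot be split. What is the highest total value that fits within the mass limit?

Check high-value combinations within 31 kg:
- A+C+F: mass 18+10+2=30, value 70+70+7=147
- A+B+C: mass 18+3+10=31, value 70+5+70=145
- A+C: mass 18+10=28, value 70+70=140
Best: 147 sci.

147 sci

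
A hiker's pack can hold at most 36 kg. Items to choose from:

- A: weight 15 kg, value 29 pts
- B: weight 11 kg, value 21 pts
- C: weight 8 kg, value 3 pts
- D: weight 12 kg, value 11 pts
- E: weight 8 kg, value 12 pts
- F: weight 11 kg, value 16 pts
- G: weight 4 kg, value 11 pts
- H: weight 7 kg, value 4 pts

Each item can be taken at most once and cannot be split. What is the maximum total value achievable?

Check high-value combinations within 36 kg:
- A+B+E: weight 15+11+8=34, value 29+21+12=62
- A+B+G: weight 15+11+4=30, value 29+21+11=61
- B+E+F+G: weight 11+8+11+4=34, value 21+12+16+11=60
Best: 62 pts.

62 pts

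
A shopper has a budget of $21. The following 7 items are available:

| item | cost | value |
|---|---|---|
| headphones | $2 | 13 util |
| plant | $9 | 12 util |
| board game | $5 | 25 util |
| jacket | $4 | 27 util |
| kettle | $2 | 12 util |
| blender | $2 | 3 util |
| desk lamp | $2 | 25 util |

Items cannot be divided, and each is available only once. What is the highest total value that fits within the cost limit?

105 util

Check high-value combinations within $21:
- headphones+board game+jacket+kettle+blender+desk lamp: cost 2+5+4+2+2+2=17, value 13+25+27+12+3+25=105
- headphones+board game+jacket+kettle+desk lamp: cost 2+5+4+2+2=15, value 13+25+27+12+25=102
- headphones+board game+jacket+blender+desk lamp: cost 2+5+4+2+2=15, value 13+25+27+3+25=93
- board game+jacket+kettle+blender+desk lamp: cost 5+4+2+2+2=15, value 25+27+12+3+25=92
Best: 105 util.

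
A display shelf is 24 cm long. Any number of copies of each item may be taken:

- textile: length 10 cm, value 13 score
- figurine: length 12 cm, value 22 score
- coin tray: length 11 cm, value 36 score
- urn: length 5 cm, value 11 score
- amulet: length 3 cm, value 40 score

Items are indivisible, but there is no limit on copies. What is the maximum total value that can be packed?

Best value-per-unit is amulet at 40/3, and filling with it alone uses length 8×3=24. No mix of the others beats 8×40 = 320.

320 score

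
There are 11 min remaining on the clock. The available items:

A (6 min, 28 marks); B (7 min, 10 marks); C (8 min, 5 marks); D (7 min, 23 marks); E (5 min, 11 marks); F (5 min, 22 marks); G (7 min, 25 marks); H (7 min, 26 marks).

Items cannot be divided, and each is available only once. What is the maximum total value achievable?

50 marks

Check high-value combinations within 11 min:
- A+F: time 6+5=11, value 28+22=50
- A+E: time 6+5=11, value 28+11=39
- E+F: time 5+5=10, value 11+22=33
- A: time 6, value 28
- H: time 7, value 26
Best: 50 marks.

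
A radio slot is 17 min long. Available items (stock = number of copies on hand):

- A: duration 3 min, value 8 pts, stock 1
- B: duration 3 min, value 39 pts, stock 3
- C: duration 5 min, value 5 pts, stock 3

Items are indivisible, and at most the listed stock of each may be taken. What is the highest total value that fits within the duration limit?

130 pts

Best selections within duration 17 and stock limits:
- 1×A + 3×B + 1×C: duration 17, value 130
- 1×A + 3×B: duration 12, value 125
- 3×B + 1×C: duration 14, value 122
Best: 130 pts.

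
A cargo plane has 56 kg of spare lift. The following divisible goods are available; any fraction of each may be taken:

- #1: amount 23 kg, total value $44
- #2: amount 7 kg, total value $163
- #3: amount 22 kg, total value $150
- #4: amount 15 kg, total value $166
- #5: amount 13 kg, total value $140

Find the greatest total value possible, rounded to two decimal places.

612.18

Take in order of value per unit:
- #2 (163/7 per unit): all 7 → value 163, running total 163.00
- #4 (166/15 per unit): all 15 → value 166, running total 329.00
- #5 (140/13 per unit): all 13 → value 140, running total 469.00
- #3 (150/22 per unit): 21 of 22 → value 21×150/22 = 143.1818, running total 612.18
Total 612.18.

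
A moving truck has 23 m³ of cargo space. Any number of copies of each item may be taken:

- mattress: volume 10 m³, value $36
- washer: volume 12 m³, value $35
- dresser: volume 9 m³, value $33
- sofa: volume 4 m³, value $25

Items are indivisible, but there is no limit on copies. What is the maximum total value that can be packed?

$125

Best value-per-unit is sofa at 25/4, and filling with it alone uses volume 5×4=20. No mix of the others beats 5×25 = 125.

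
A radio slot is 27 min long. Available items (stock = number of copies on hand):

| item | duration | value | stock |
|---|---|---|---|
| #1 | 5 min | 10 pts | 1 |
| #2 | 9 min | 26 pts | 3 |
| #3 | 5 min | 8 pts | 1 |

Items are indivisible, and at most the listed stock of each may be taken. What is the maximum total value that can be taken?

Top feasible selections:
- 3×#2: duration 27, value 78
- 1×#1 + 2×#2: duration 23, value 62
Best: 78 pts.

78 pts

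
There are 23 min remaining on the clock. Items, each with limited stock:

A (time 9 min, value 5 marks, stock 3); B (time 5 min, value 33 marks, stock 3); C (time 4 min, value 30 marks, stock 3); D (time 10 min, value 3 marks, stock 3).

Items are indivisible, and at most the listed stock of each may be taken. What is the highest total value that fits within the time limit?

159 marks

Top feasible selections:
- 3×B + 2×C: time 23, value 159
- 2×B + 3×C: time 22, value 156
Best: 159 marks.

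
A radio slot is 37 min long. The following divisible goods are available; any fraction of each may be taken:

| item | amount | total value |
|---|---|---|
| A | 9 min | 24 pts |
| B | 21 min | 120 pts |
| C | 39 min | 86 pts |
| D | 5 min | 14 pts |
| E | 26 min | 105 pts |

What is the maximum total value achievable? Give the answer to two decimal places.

184.62

Take in order of value per unit:
- B (120/21 per unit): all 21 → value 120, running total 120.00
- E (105/26 per unit): 16 of 26 → value 16×105/26 = 64.6154, running total 184.62
Total 184.62.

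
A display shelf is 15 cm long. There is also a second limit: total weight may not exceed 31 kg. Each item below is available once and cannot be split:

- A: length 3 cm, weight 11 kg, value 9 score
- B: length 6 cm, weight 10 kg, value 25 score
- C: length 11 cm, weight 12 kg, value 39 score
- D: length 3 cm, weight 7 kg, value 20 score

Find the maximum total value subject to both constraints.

59 score

Feasible sets respecting both limits:
- C+D: length 14, weight 19, value 59
- A+B+D: length 12, weight 28, value 54
- A+C: length 14, weight 23, value 48
Best: 59 score.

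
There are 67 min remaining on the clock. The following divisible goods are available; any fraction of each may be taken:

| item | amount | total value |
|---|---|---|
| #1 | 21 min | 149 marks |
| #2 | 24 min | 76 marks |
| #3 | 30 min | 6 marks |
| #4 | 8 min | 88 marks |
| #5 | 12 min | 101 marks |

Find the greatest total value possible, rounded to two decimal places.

Take in order of value per unit:
- #4 (88/8 per unit): all 8 → value 88, running total 88.00
- #5 (101/12 per unit): all 12 → value 101, running total 189.00
- #1 (149/21 per unit): all 21 → value 149, running total 338.00
- #2 (76/24 per unit): all 24 → value 76, running total 414.00
- #3 (6/30 per unit): 2 of 30 → value 2×6/30 = 0.4000, running total 414.40
Total 414.40.

414.40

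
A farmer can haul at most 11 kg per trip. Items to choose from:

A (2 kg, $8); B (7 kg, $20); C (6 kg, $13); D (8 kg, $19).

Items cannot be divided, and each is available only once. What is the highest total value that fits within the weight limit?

$28

This is a 0/1 knapsack; check combinations near the capacity.
- A+B: weight 2+7=9, value 8+20=28
- A+D: weight 2+8=10, value 8+19=27
- A+C: weight 2+6=8, value 8+13=21
Best: $28.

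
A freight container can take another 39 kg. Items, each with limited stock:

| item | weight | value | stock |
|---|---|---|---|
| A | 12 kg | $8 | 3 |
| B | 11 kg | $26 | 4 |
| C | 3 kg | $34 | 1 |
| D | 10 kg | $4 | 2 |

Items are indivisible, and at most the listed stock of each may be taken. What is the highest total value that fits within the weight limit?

$112

Top feasible selections:
- 3×B + 1×C: weight 36, value 112
- 1×A + 2×B + 1×C: weight 37, value 94
- 2×B + 1×C + 1×D: weight 35, value 90
- 2×B + 1×C: weight 25, value 86
Best: $112.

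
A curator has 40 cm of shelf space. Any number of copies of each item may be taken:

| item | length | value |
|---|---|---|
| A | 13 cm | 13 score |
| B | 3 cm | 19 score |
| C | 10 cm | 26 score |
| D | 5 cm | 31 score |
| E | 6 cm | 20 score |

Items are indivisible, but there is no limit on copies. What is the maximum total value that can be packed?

252 score

Best value-per-unit is B at 19/3; filling with it alone gives 13×19 = 247.
Optimal mix: 10×B + 2×D → length 40, value 252.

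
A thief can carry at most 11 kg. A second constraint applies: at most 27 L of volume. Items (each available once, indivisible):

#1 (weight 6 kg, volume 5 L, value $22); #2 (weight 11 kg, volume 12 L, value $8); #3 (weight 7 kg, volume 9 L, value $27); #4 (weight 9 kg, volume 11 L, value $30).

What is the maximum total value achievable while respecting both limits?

$30

Feasible sets respecting both limits:
- #4: weight 9, volume 11, value 30
- #3: weight 7, volume 9, value 27
- #1: weight 6, volume 5, value 22
Best: $30.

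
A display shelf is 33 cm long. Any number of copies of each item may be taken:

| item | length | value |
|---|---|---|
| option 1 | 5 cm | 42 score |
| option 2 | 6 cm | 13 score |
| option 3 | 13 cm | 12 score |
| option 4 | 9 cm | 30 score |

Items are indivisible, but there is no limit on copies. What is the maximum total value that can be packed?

252 score

Best value-per-unit is option 1 at 42/5, and filling with it alone uses length 6×5=30. No mix of the others beats 6×42 = 252.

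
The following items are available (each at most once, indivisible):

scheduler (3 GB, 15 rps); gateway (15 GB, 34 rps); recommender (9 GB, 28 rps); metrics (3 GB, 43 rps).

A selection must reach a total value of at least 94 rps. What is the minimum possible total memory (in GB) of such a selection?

27

Subsets with value ≥ 94, sorted by total memory:
- gateway+recommender+metrics: memory 27, value 105
- scheduler+gateway+recommender+metrics: memory 30, value 120
Minimum memory: 27 GB.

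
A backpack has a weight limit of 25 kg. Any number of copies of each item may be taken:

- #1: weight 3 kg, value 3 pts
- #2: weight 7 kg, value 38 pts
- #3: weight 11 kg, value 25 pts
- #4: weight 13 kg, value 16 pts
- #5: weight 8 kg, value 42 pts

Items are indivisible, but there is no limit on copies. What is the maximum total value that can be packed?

126 pts

Best value-per-unit is #2 at 38/7; filling with it alone gives 3×38 = 114.
Optimal mix: 3×#5 → weight 24, value 126.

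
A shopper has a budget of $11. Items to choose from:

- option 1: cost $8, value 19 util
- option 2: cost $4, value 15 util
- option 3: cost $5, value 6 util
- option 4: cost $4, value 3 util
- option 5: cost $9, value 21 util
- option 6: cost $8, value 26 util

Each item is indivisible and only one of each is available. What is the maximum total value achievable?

Check high-value combinations within $11:
- option 6: cost 8, value 26
- option 2+option 3: cost 4+5=9, value 15+6=21
- option 5: cost 9, value 21
- option 1: cost 8, value 19
Best: 26 util.

26 util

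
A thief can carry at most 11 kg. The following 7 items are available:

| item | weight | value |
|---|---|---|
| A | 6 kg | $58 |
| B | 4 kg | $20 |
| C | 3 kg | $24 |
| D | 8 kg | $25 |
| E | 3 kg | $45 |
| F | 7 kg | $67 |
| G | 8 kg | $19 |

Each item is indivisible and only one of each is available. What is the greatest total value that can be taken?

$112

Check high-value combinations within 11 kg:
- E+F: weight 3+7=10, value 45+67=112
- A+E: weight 6+3=9, value 58+45=103
- C+F: weight 3+7=10, value 24+67=91
- B+C+E: weight 4+3+3=10, value 20+24+45=89
Best: $112.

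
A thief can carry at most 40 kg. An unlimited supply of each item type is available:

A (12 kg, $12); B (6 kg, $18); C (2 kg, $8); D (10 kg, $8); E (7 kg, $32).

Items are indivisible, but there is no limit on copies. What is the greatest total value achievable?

Best value-per-unit is E at 32/7; filling with it alone gives 5×32 = 160.
Optimal mix: 6×C + 4×E → weight 40, value 176.

$176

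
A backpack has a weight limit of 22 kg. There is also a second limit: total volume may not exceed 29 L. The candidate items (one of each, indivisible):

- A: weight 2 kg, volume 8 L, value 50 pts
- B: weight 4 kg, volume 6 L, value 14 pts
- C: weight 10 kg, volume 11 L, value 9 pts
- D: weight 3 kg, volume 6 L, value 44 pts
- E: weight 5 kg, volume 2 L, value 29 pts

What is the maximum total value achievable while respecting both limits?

137 pts

Feasible sets respecting both limits:
- A+B+D+E: weight 14, volume 22, value 137
- A+C+D+E: weight 20, volume 27, value 132
- A+D+E: weight 10, volume 16, value 123
- A+B+D: weight 9, volume 20, value 108
Best: 137 pts.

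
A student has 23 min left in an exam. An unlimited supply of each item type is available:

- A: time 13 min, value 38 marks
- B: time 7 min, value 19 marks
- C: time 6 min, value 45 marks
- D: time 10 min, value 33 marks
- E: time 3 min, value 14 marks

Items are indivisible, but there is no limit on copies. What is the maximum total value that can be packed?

149 marks

Best value-per-unit is C at 45/6; filling with it alone gives 3×45 = 135.
Optimal mix: 3×C + 1×E → time 21, value 149.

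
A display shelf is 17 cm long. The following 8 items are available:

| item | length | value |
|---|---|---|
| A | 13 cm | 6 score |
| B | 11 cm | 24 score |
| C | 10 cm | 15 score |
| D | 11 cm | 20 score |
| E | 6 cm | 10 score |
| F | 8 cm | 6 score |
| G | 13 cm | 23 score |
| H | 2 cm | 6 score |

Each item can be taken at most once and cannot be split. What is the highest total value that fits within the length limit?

This is a 0/1 knapsack; check combinations near the capacity.
- B+E: length 11+6=17, value 24+10=34
- B+H: length 11+2=13, value 24+6=30
- D+E: length 11+6=17, value 20+10=30
- G+H: length 13+2=15, value 23+6=29
- D+H: length 11+2=13, value 20+6=26
Best: 34 score.

34 score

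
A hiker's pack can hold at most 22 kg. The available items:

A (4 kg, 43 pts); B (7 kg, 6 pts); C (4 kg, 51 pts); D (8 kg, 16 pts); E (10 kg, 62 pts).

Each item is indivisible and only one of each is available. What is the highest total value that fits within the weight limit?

Check high-value combinations within 22 kg:
- A+C+E: weight 4+4+10=18, value 43+51+62=156
- C+D+E: weight 4+8+10=22, value 51+16+62=129
- A+D+E: weight 4+8+10=22, value 43+16+62=121
- B+C+E: weight 7+4+10=21, value 6+51+62=119
Best: 156 pts.

156 pts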